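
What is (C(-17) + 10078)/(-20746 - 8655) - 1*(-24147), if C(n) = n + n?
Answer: 709935903/29401 ≈ 24147.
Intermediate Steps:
C(n) = 2*n
(C(-17) + 10078)/(-20746 - 8655) - 1*(-24147) = (2*(-17) + 10078)/(-20746 - 8655) - 1*(-24147) = (-34 + 10078)/(-29401) + 24147 = 10044*(-1/29401) + 24147 = -10044/29401 + 24147 = 709935903/29401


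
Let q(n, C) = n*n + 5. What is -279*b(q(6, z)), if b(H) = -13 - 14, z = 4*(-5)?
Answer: 7533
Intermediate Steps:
z = -20
q(n, C) = 5 + n² (q(n, C) = n² + 5 = 5 + n²)
b(H) = -27
-279*b(q(6, z)) = -279*(-27) = 7533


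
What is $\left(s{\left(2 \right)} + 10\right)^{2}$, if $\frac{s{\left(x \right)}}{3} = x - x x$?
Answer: $16$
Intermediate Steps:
$s{\left(x \right)} = - 3 x^{2} + 3 x$ ($s{\left(x \right)} = 3 \left(x - x x\right) = 3 \left(x - x^{2}\right) = - 3 x^{2} + 3 x$)
$\left(s{\left(2 \right)} + 10\right)^{2} = \left(3 \cdot 2 \left(1 - 2\right) + 10\right)^{2} = \left(3 \cdot 2 \left(-1\right) + 10\right)^{2} = \left(-6 + 10\right)^{2} = 4^{2} = 16$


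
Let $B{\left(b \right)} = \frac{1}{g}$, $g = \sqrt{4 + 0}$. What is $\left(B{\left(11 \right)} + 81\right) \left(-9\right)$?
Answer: $- \frac{1467}{2} \approx -733.5$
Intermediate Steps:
$g = 2$ ($g = \sqrt{4} = 2$)
$B{\left(b \right)} = \frac{1}{2}$
$\left(B{\left(11 \right)} + 81\right) \left(-9\right) = \left(\frac{1}{2} + 81\right) \left(-9\right) = \frac{163}{2} \left(-9\right) = - \frac{1467}{2}$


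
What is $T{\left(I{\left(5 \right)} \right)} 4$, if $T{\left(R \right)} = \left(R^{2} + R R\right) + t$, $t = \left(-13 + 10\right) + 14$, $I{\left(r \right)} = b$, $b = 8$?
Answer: $556$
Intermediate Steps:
$I{\left(r \right)} = 8$
$t = 11$ ($t = -3 + 14 = 11$)
$T{\left(R \right)} = 11 + 2 R^{2}$ ($T{\left(R \right)} = \left(R^{2} + R R\right) + 11 = \left(R^{2} + R^{2}\right) + 11 = 2 R^{2} + 11 = 11 + 2 R^{2}$)
$T{\left(I{\left(5 \right)} \right)} 4 = \left(11 + 2 \cdot 8^{2}\right) 4 = \left(11 + 2 \cdot 64\right) 4 = \left(11 + 128\right) 4 = 139 \cdot 4 = 556$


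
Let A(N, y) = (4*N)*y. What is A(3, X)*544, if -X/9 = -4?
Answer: 235008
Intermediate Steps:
X = 36 (X = -9*(-4) = 36)
A(N, y) = 4*N*y
A(3, X)*544 = (4*3*36)*544 = 432*544 = 235008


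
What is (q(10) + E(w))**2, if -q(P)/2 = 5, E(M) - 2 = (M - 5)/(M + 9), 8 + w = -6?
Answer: 441/25 ≈ 17.640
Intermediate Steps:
w = -14 (w = -8 - 6 = -14)
E(M) = 2 + (-5 + M)/(9 + M) (E(M) = 2 + (M - 5)/(M + 9) = 2 + (-5 + M)/(9 + M))
q(P) = -10 (q(P) = -2*5 = -10)
(q(10) + E(w))**2 = (-10 + (13 + 3*(-14))/(9 - 14))**2 = (-10 + (13 - 42)/(-5))**2 = (-10 - 1/5*(-29))**2 = (-10 + 29/5)**2 = (-21/5)**2 = 441/25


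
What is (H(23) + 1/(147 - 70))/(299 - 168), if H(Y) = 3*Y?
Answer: 5314/10087 ≈ 0.52682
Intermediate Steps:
(H(23) + 1/(147 - 70))/(299 - 168) = (3*23 + 1/(147 - 70))/(299 - 168) = (69 + 1/77)/131 = (69 + 1/77)*(1/131) = (5314/77)*(1/131) = 5314/10087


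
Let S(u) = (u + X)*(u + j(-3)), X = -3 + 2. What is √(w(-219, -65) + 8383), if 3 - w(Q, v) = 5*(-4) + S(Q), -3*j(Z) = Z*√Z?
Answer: √(-39774 + 220*I*√3) ≈ 0.9553 + 199.44*I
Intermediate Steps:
X = -1
j(Z) = -Z^(3/2)/3 (j(Z) = -Z*√Z/3 = -Z^(3/2)/3)
S(u) = (-1 + u)*(u + I*√3) (S(u) = (u - 1)*(u - (-1)*I*√3) = (-1 + u)*(u - (-1)*I*√3) = (-1 + u)*(u + I*√3))
w(Q, v) = 23 + Q - Q² + I*√3 - I*Q*√3 (w(Q, v) = 3 - (5*(-4) + (Q² - Q - I*√3 + I*Q*√3)) = 3 - (-20 + (Q² - Q - I*√3 + I*Q*√3)) = 3 - (-20 + Q² - Q - I*√3 + I*Q*√3) = 3 + (20 + Q - Q² + I*√3 - I*Q*√3) = 23 + Q - Q² + I*√3 - I*Q*√3)
√(w(-219, -65) + 8383) = √((23 - 219 - 1*(-219)² + I*√3 - 1*I*(-219)*√3) + 8383) = √((23 - 219 - 1*47961 + I*√3 + 219*I*√3) + 8383) = √((23 - 219 - 47961 + I*√3 + 219*I*√3) + 8383) = √((-48157 + 220*I*√3) + 8383) = √(-39774 + 220*I*√3)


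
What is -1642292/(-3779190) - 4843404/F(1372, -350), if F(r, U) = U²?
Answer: -452574079819/11573769375 ≈ -39.103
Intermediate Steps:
-1642292/(-3779190) - 4843404/F(1372, -350) = -1642292/(-3779190) - 4843404/((-350)²) = -1642292*(-1/3779190) - 4843404/122500 = 821146/1889595 - 4843404*1/122500 = 821146/1889595 - 1210851/30625 = -452574079819/11573769375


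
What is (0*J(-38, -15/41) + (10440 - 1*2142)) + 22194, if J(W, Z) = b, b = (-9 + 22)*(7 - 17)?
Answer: 30492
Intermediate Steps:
b = -130 (b = 13*(-10) = -130)
J(W, Z) = -130
(0*J(-38, -15/41) + (10440 - 1*2142)) + 22194 = (0*(-130) + (10440 - 1*2142)) + 22194 = (0 + (10440 - 2142)) + 22194 = (0 + 8298) + 22194 = 8298 + 22194 = 30492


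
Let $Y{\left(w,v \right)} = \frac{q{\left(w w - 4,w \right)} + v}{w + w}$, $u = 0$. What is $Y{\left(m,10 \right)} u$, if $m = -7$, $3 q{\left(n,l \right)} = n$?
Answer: $0$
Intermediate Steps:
$q{\left(n,l \right)} = \frac{n}{3}$
$Y{\left(w,v \right)} = \frac{- \frac{4}{3} + v + \frac{w^{2}}{3}}{2 w}$ ($Y{\left(w,v \right)} = \frac{\frac{w w - 4}{3} + v}{w + w} = \frac{\frac{w^{2} - 4}{3} + v}{2 w} = \left(\frac{-4 + w^{2}}{3} + v\right) \frac{1}{2 w} = \left(\left(- \frac{4}{3} + \frac{w^{2}}{3}\right) + v\right) \frac{1}{2 w} = \left(- \frac{4}{3} + v + \frac{w^{2}}{3}\right) \frac{1}{2 w} = \frac{- \frac{4}{3} + v + \frac{w^{2}}{3}}{2 w}$)
$Y{\left(m,10 \right)} u = \frac{-4 + \left(-7\right)^{2} + 3 \cdot 10}{6 \left(-7\right)} 0 = \frac{1}{6} \left(- \frac{1}{7}\right) \left(-4 + 49 + 30\right) 0 = \frac{1}{6} \left(- \frac{1}{7}\right) 75 \cdot 0 = \left(- \frac{25}{14}\right) 0 = 0$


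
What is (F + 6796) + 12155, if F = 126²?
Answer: 34827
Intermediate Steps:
F = 15876
(F + 6796) + 12155 = (15876 + 6796) + 12155 = 22672 + 12155 = 34827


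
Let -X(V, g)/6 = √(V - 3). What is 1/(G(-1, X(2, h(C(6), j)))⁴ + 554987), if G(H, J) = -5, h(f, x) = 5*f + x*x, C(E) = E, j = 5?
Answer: 1/555612 ≈ 1.7998e-6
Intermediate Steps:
h(f, x) = x² + 5*f (h(f, x) = 5*f + x² = x² + 5*f)
X(V, g) = -6*√(-3 + V) (X(V, g) = -6*√(V - 3) = -6*√(-3 + V))
1/(G(-1, X(2, h(C(6), j)))⁴ + 554987) = 1/((-5)⁴ + 554987) = 1/(625 + 554987) = 1/555612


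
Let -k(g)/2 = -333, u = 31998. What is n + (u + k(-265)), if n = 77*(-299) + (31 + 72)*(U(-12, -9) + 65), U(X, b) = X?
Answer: 15100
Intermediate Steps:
k(g) = 666 (k(g) = -2*(-333) = 666)
n = -17564 (n = 77*(-299) + (31 + 72)*(-12 + 65) = -23023 + 103*53 = -23023 + 5459 = -17564)
n + (u + k(-265)) = -17564 + (31998 + 666) = -17564 + 32664 = 15100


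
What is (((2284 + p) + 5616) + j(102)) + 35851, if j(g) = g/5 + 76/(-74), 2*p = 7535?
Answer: 17589013/370 ≈ 47538.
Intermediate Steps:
p = 7535/2 (p = (½)*7535 = 7535/2 ≈ 3767.5)
j(g) = -38/37 + g/5 (j(g) = g*(⅕) + 76*(-1/74) = g/5 - 38/37 = -38/37 + g/5)
(((2284 + p) + 5616) + j(102)) + 35851 = (((2284 + 7535/2) + 5616) + (-38/37 + (⅕)*102)) + 35851 = ((12103/2 + 5616) + (-38/37 + 102/5)) + 35851 = (23335/2 + 3584/185) + 35851 = 4324143/370 + 35851 = 17589013/370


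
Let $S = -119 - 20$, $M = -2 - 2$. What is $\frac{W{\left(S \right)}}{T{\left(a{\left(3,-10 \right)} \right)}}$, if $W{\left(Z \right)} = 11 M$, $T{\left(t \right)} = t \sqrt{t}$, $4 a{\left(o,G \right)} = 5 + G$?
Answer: $- \frac{352 i \sqrt{5}}{25} \approx - 31.484 i$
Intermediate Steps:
$a{\left(o,G \right)} = \frac{5}{4} + \frac{G}{4}$ ($a{\left(o,G \right)} = \frac{5 + G}{4} = \frac{5}{4} + \frac{G}{4}$)
$M = -4$ ($M = -2 - 2 = -4$)
$T{\left(t \right)} = t^{\frac{3}{2}}$
$S = -139$
$W{\left(Z \right)} = -44$ ($W{\left(Z \right)} = 11 \left(-4\right) = -44$)
$\frac{W{\left(S \right)}}{T{\left(a{\left(3,-10 \right)} \right)}} = - \frac{44}{\left(\frac{5}{4} + \frac{1}{4} \left(-10\right)\right)^{\frac{3}{2}}} = - \frac{44}{\left(\frac{5}{4} - \frac{5}{2}\right)^{\frac{3}{2}}} = - \frac{44}{\left(- \frac{5}{4}\right)^{\frac{3}{2}}} = - \frac{44}{\left(- \frac{5}{8}\right) i \sqrt{5}} = - 44 \frac{8 i \sqrt{5}}{25} = - \frac{352 i \sqrt{5}}{25}$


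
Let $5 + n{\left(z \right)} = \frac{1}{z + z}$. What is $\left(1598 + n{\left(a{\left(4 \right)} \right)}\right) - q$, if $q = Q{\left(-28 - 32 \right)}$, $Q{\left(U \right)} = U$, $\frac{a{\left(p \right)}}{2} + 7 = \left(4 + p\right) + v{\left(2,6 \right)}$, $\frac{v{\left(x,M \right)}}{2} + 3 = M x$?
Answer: $\frac{125629}{76} \approx 1653.0$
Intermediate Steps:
$v{\left(x,M \right)} = -6 + 2 M x$
$a{\left(p \right)} = 30 + 2 p$ ($a{\left(p \right)} = -14 + 2 \left(\left(4 + p\right) - \left(6 - 24\right)\right) = -14 + 2 \left(\left(4 + p\right) + \left(-6 + 24\right)\right) = -14 + 2 \left(\left(4 + p\right) + 18\right) = -14 + 2 \left(22 + p\right) = -14 + \left(44 + 2 p\right) = 30 + 2 p$)
$n{\left(z \right)} = -5 + \frac{1}{2 z}$ ($n{\left(z \right)} = -5 + \frac{1}{z + z} = -5 + \frac{1}{2 z}$)
$q = -60$ ($q = -28 - 32 = -60$)
$\left(1598 + n{\left(a{\left(4 \right)} \right)}\right) - q = \left(1598 - \left(5 - \frac{1}{2 \left(30 + 2 \cdot 4\right)}\right)\right) - -60 = \left(1598 - \left(5 - \frac{1}{2 \left(30 + 8\right)}\right)\right) + 60 = \left(1598 - \left(5 - \frac{1}{2 \cdot 38}\right)\right) + 60 = \left(1598 + \left(-5 + \frac{1}{2} \cdot \frac{1}{38}\right)\right) + 60 = \left(1598 + \left(-5 + \frac{1}{76}\right)\right) + 60 = \left(1598 - \frac{379}{76}\right) + 60 = \frac{121069}{76} + 60 = \frac{125629}{76}$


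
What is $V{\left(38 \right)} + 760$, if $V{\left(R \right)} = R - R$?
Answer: $760$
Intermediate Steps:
$V{\left(R \right)} = 0$
$V{\left(38 \right)} + 760 = 0 + 760 = 760$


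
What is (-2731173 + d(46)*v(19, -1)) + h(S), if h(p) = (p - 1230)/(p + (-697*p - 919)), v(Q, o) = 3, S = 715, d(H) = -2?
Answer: -1361653870546/498559 ≈ -2.7312e+6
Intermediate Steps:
h(p) = (-1230 + p)/(-919 - 696*p) (h(p) = (-1230 + p)/(p + (-919 - 697*p)) = (-1230 + p)/(-919 - 696*p))
(-2731173 + d(46)*v(19, -1)) + h(S) = (-2731173 - 2*3) + (1230 - 1*715)/(919 + 696*715) = (-2731173 - 6) + (1230 - 715)/(919 + 497640) = -2731179 + 515/498559 = -1361653870546/498559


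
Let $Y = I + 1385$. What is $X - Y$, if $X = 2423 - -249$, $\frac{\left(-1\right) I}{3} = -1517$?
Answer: $-3264$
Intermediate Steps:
$I = 4551$ ($I = \left(-3\right) \left(-1517\right) = 4551$)
$X = 2672$ ($X = 2423 + 249 = 2672$)
$Y = 5936$ ($Y = 4551 + 1385 = 5936$)
$X - Y = 2672 - 5936 = -3264$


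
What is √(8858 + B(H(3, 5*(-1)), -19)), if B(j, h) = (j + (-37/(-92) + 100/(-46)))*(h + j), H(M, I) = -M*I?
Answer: 7*√95059/23 ≈ 93.835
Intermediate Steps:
H(M, I) = -I*M
B(j, h) = (-163/92 + j)*(h + j) (B(j, h) = (j + (-37*(-1/92) + 100*(-1/46)))*(h + j) = (j + (37/92 - 50/23))*(h + j) = (j - 163/92)*(h + j) = (-163/92 + j)*(h + j))
√(8858 + B(H(3, 5*(-1)), -19)) = √(8858 + ((-1*5*(-1)*3)² - 163/92*(-19) - (-163)*5*(-1)*3/92 - (-19)*5*(-1)*3)) = √(8858 + ((-1*(-5)*3)² + 3097/92 - (-163)*(-5)*3/92 - (-19)*(-5)*3)) = √(8858 + (15² + 3097/92 - 163/92*15 - 19*15)) = √(8858 + (225 + 3097/92 - 2445/92 - 285)) = √(8858 - 1217/23) = √(202517/23) = 7*√95059/23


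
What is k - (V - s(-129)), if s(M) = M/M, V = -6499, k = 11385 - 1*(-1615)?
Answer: 19500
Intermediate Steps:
k = 13000 (k = 11385 + 1615 = 13000)
s(M) = 1
k - (V - s(-129)) = 13000 - (-6499 - 1*1) = 13000 - (-6499 - 1) = 13000 - 1*(-6500) = 13000 + 6500 = 19500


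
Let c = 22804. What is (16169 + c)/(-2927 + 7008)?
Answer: 3543/371 ≈ 9.5499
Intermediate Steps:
(16169 + c)/(-2927 + 7008) = (16169 + 22804)/(-2927 + 7008) = 38973/4081 = 38973*(1/4081) = 3543/371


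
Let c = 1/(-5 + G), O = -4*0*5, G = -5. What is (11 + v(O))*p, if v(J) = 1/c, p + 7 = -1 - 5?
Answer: -13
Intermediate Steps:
O = 0 (O = 0*5 = 0)
p = -13 (p = -7 + (-1 - 5) = -7 - 6 = -13)
c = -⅒ (c = 1/(-5 - 5) = 1/(-10) = -⅒ ≈ -0.10000)
v(J) = -10 (v(J) = 1/(-⅒) = -10)
(11 + v(O))*p = (11 - 10)*(-13) = 1*(-13) = -13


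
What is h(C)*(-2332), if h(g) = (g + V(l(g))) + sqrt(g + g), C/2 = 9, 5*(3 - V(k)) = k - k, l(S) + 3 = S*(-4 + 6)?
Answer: -62964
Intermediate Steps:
l(S) = -3 + 2*S (l(S) = -3 + S*(-4 + 6) = -3 + S*2 = -3 + 2*S)
V(k) = 3 (V(k) = 3 - (k - k)/5 = 3 - 1/5*0 = 3 + 0 = 3)
C = 18 (C = 2*9 = 18)
h(g) = 3 + g + sqrt(2)*sqrt(g) (h(g) = (g + 3) + sqrt(g + g) = (3 + g) + sqrt(2*g) = (3 + g) + sqrt(2)*sqrt(g) = 3 + g + sqrt(2)*sqrt(g))
h(C)*(-2332) = (3 + 18 + sqrt(2)*sqrt(18))*(-2332) = (3 + 18 + sqrt(2)*(3*sqrt(2)))*(-2332) = (3 + 18 + 6)*(-2332) = 27*(-2332) = -62964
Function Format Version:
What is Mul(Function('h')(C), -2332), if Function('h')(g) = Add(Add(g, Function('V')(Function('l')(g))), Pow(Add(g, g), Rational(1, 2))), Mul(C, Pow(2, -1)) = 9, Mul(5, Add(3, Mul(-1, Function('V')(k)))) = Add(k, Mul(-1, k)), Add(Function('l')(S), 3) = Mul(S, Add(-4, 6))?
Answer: -62964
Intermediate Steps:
Function('l')(S) = Add(-3, Mul(2, S)) (Function('l')(S) = Add(-3, Mul(S, Add(-4, 6))) = Add(-3, Mul(S, 2)) = Add(-3, Mul(2, S)))
Function('V')(k) = 3 (Function('V')(k) = Add(3, Mul(Rational(-1, 5), Add(k, Mul(-1, k)))) = Add(3, Mul(Rational(-1, 5), 0)) = Add(3, 0) = 3)
C = 18 (C = Mul(2, 9) = 18)
Function('h')(g) = Add(3, g, Mul(Pow(2, Rational(1, 2)), Pow(g, Rational(1, 2)))) (Function('h')(g) = Add(Add(g, 3), Pow(Add(g, g), Rational(1, 2))) = Add(Add(3, g), Pow(Mul(2, g), Rational(1, 2))) = Add(Add(3, g), Mul(Pow(2, Rational(1, 2)), Pow(g, Rational(1, 2)))) = Add(3, g, Mul(Pow(2, Rational(1, 2)), Pow(g, Rational(1, 2)))))
Mul(Function('h')(C), -2332) = Mul(Add(3, 18, Mul(Pow(2, Rational(1, 2)), Pow(18, Rational(1, 2)))), -2332) = Mul(Add(3, 18, Mul(Pow(2, Rational(1, 2)), Mul(3, Pow(2, Rational(1, 2))))), -2332) = Mul(Add(3, 18, 6), -2332) = Mul(27, -2332) = -62964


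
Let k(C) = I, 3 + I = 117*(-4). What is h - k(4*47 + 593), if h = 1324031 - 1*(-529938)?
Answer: 1854440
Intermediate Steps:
I = -471 (I = -3 + 117*(-4) = -3 - 468 = -471)
k(C) = -471
h = 1853969 (h = 1324031 + 529938 = 1853969)
h - k(4*47 + 593) = 1853969 - 1*(-471) = 1853969 + 471 = 1854440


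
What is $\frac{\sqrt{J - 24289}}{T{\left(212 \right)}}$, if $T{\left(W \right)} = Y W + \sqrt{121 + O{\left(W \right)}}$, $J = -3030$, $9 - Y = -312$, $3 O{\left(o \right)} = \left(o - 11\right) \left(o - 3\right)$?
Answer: $- \frac{i \sqrt{96463389}}{2315530290} + \frac{53 i \sqrt{27319}}{3606745} \approx 0.0024246 i$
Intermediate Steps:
$O{\left(o \right)} = \frac{\left(-11 + o\right) \left(-3 + o\right)}{3}$ ($O{\left(o \right)} = \frac{\left(o - 11\right) \left(o - 3\right)}{3} = \frac{\left(-11 + o\right) \left(-3 + o\right)}{3}$)
$Y = 321$ ($Y = 9 - -312 = 9 + 312 = 321$)
$T{\left(W \right)} = \sqrt{132 - \frac{14 W}{3} + \frac{W^{2}}{3}} + 321 W$ ($T{\left(W \right)} = 321 W + \sqrt{121 + \left(11 - \frac{14 W}{3} + \frac{W^{2}}{3}\right)} = 321 W + \sqrt{132 - \frac{14 W}{3} + \frac{W^{2}}{3}} = \sqrt{132 - \frac{14 W}{3} + \frac{W^{2}}{3}} + 321 W$)
$\frac{\sqrt{J - 24289}}{T{\left(212 \right)}} = \frac{\sqrt{-3030 - 24289}}{321 \cdot 212 + \frac{\sqrt{1188 - 8904 + 3 \cdot 212^{2}}}{3}} = \frac{\sqrt{-27319}}{68052 + \frac{\sqrt{1188 - 8904 + 3 \cdot 44944}}{3}} = \frac{i \sqrt{27319}}{68052 + \frac{\sqrt{1188 - 8904 + 134832}}{3}} = \frac{i \sqrt{27319}}{68052 + \frac{\sqrt{127116}}{3}} = \frac{i \sqrt{27319}}{68052 + \frac{6 \sqrt{3531}}{3}} = \frac{i \sqrt{27319}}{68052 + 2 \sqrt{3531}}$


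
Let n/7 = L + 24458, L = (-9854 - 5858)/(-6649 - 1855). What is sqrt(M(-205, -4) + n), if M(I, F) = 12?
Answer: sqrt(193485646366)/1063 ≈ 413.80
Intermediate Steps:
L = 1964/1063 (L = -15712/(-8504) = -15712*(-1/8504) = 1964/1063 ≈ 1.8476)
n = 182005726/1063 (n = 7*(1964/1063 + 24458) = 7*(26000818/1063) = 182005726/1063 ≈ 1.7122e+5)
sqrt(M(-205, -4) + n) = sqrt(12 + 182005726/1063) = sqrt(182018482/1063) = sqrt(193485646366)/1063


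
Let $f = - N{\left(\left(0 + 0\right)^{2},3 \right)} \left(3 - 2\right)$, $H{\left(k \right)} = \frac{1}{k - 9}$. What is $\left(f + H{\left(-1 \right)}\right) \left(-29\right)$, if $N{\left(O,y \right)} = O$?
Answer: $\frac{29}{10} \approx 2.9$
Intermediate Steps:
$H{\left(k \right)} = \frac{1}{-9 + k}$
$f = 0$ ($f = - \left(0 + 0\right)^{2} \left(3 - 2\right) = - 0^{2} \cdot 1 = \left(-1\right) 0 \cdot 1 = 0 \cdot 1 = 0$)
$\left(f + H{\left(-1 \right)}\right) \left(-29\right) = \left(0 + \frac{1}{-9 - 1}\right) \left(-29\right) = \left(0 + \frac{1}{-10}\right) \left(-29\right) = \left(0 - \frac{1}{10}\right) \left(-29\right) = \left(- \frac{1}{10}\right) \left(-29\right) = \frac{29}{10}$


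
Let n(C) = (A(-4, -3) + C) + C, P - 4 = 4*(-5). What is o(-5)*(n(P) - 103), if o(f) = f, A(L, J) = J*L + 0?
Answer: 615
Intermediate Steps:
A(L, J) = J*L
P = -16 (P = 4 + 4*(-5) = 4 - 20 = -16)
n(C) = 12 + 2*C (n(C) = (-3*(-4) + C) + C = (12 + C) + C = 12 + 2*C)
o(-5)*(n(P) - 103) = -5*((12 + 2*(-16)) - 103) = -5*((12 - 32) - 103) = -5*(-20 - 103) = -5*(-123) = 615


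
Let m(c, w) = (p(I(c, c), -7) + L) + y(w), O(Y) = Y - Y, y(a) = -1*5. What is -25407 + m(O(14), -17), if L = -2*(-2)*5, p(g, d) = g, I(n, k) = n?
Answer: -25392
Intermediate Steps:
y(a) = -5
O(Y) = 0
L = 20 (L = 4*5 = 20)
m(c, w) = 15 + c (m(c, w) = (c + 20) - 5 = (20 + c) - 5 = 15 + c)
-25407 + m(O(14), -17) = -25407 + (15 + 0) = -25407 + 15 = -25392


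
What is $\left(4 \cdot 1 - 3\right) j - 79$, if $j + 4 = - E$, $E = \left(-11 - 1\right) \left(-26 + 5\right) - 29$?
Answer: $-306$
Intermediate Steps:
$E = 223$ ($E = \left(-12\right) \left(-21\right) - 29 = 252 - 29 = 223$)
$j = -227$ ($j = -4 - 223 = -227$)
$\left(4 \cdot 1 - 3\right) j - 79 = \left(4 \cdot 1 - 3\right) \left(-227\right) - 79 = \left(4 - 3\right) \left(-227\right) - 79 = 1 \left(-227\right) - 79 = -227 - 79 = -306$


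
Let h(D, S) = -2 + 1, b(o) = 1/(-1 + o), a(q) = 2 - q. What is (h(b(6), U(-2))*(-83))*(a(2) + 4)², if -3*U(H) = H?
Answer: 1328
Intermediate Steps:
U(H) = -H/3
h(D, S) = -1
(h(b(6), U(-2))*(-83))*(a(2) + 4)² = (-1*(-83))*((2 - 1*2) + 4)² = 83*((2 - 2) + 4)² = 83*(0 + 4)² = 83*4² = 83*16 = 1328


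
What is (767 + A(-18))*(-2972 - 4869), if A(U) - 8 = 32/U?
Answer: -54565519/9 ≈ -6.0628e+6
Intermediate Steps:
A(U) = 8 + 32/U
(767 + A(-18))*(-2972 - 4869) = (767 + (8 + 32/(-18)))*(-2972 - 4869) = (767 + (8 + 32*(-1/18)))*(-7841) = (767 + (8 - 16/9))*(-7841) = (767 + 56/9)*(-7841) = (6959/9)*(-7841) = -54565519/9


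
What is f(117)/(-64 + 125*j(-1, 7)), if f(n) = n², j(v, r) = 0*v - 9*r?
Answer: -13689/7939 ≈ -1.7243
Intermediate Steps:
j(v, r) = -9*r (j(v, r) = 0 - 9*r = -9*r)
f(117)/(-64 + 125*j(-1, 7)) = 117²/(-64 + 125*(-9*7)) = 13689/(-64 + 125*(-63)) = 13689/(-64 - 7875) = 13689/(-7939) = 13689*(-1/7939) = -13689/7939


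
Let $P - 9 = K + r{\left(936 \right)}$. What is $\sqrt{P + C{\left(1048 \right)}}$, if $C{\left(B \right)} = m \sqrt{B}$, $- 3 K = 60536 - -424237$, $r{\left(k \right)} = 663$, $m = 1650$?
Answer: $\sqrt{-160919 + 3300 \sqrt{262}} \approx 327.88 i$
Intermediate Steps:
$K = -161591$ ($K = - \frac{60536 - -424237}{3} = - \frac{60536 + 424237}{3} = \left(- \frac{1}{3}\right) 484773 = -161591$)
$C{\left(B \right)} = 1650 \sqrt{B}$
$P = -160919$ ($P = 9 + \left(-161591 + 663\right) = 9 - 160928 = -160919$)
$\sqrt{P + C{\left(1048 \right)}} = \sqrt{-160919 + 1650 \sqrt{1048}} = \sqrt{-160919 + 1650 \cdot 2 \sqrt{262}} = \sqrt{-160919 + 3300 \sqrt{262}}$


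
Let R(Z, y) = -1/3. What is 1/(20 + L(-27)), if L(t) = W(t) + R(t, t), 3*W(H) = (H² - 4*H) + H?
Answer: 3/869 ≈ 0.0034522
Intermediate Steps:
R(Z, y) = -⅓ (R(Z, y) = -1*⅓ = -⅓)
W(H) = -H + H²/3 (W(H) = ((H² - 4*H) + H)/3 = (H² - 3*H)/3 = -H + H²/3)
L(t) = -⅓ + t*(-3 + t)/3 (L(t) = t*(-3 + t)/3 - ⅓ = -⅓ + t*(-3 + t)/3)
1/(20 + L(-27)) = 1/(20 + (-⅓ + (⅓)*(-27)*(-3 - 27))) = 1/(20 + (-⅓ + (⅓)*(-27)*(-30))) = 1/(20 + (-⅓ + 270)) = 1/(20 + 809/3) = 1/(869/3) = 3/869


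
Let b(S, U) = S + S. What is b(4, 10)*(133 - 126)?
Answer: 56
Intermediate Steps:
b(S, U) = 2*S
b(4, 10)*(133 - 126) = (2*4)*(133 - 126) = 8*7 = 56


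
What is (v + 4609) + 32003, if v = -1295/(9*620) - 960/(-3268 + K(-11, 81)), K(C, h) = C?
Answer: 44658952289/1219788 ≈ 36612.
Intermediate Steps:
v = 74033/1219788 (v = -1295/(9*620) - 960/(-3268 - 11) = -1295/5580 - 960/(-3279) = -1295*1/5580 - 960*(-1/3279) = -259/1116 + 320/1093 = 74033/1219788 ≈ 0.060693)
(v + 4609) + 32003 = (74033/1219788 + 4609) + 32003 = 5622076925/1219788 + 32003 = 44658952289/1219788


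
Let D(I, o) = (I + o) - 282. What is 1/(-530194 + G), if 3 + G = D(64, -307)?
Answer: -1/530722 ≈ -1.8842e-6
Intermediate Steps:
D(I, o) = -282 + I + o
G = -528 (G = -3 + (-282 + 64 - 307) = -3 - 525 = -528)
1/(-530194 + G) = 1/(-530194 - 528) = 1/(-530722) = -1/530722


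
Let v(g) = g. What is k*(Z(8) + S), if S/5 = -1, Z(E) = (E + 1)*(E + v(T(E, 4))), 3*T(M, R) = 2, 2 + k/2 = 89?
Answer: 12702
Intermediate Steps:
k = 174 (k = -4 + 2*89 = -4 + 178 = 174)
T(M, R) = ⅔ (T(M, R) = (⅓)*2 = ⅔)
Z(E) = (1 + E)*(⅔ + E) (Z(E) = (E + 1)*(E + ⅔) = (1 + E)*(⅔ + E))
S = -5 (S = 5*(-1) = -5)
k*(Z(8) + S) = 174*((⅔ + 8² + (5/3)*8) - 5) = 174*((⅔ + 64 + 40/3) - 5) = 174*(78 - 5) = 174*73 = 12702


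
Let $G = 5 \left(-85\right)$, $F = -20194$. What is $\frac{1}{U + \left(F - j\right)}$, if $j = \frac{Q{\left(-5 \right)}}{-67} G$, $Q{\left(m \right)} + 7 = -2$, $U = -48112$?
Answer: $- \frac{67}{4572677} \approx -1.4652 \cdot 10^{-5}$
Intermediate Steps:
$Q{\left(m \right)} = -9$ ($Q{\left(m \right)} = -7 - 2 = -9$)
$G = -425$
$j = - \frac{3825}{67}$ ($j = - \frac{9}{-67} \left(-425\right) = \left(-9\right) \left(- \frac{1}{67}\right) \left(-425\right) = \frac{9}{67} \left(-425\right) = - \frac{3825}{67} \approx -57.09$)
$\frac{1}{U + \left(F - j\right)} = \frac{1}{-48112 - \frac{1349173}{67}} = \frac{1}{- \frac{4572677}{67}} = - \frac{67}{4572677}$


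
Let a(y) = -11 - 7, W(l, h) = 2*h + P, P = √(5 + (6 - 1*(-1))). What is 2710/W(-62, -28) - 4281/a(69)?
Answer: 886847/4686 - 1355*√3/781 ≈ 186.25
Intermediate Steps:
P = 2*√3 (P = √(5 + (6 + 1)) = √(5 + 7) = √12 = 2*√3 ≈ 3.4641)
W(l, h) = 2*h + 2*√3
a(y) = -18
2710/W(-62, -28) - 4281/a(69) = 2710/(2*(-28) + 2*√3) - 4281/(-18) = 2710/(-56 + 2*√3) - 4281*(-1/18) = 2710/(-56 + 2*√3) + 1427/6 = 1427/6 + 2710/(-56 + 2*√3)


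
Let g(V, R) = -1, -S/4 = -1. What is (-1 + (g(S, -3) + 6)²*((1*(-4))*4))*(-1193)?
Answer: 478393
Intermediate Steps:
S = 4 (S = -4*(-1) = 4)
(-1 + (g(S, -3) + 6)²*((1*(-4))*4))*(-1193) = (-1 + (-1 + 6)²*((1*(-4))*4))*(-1193) = (-1 + 5²*(-4*4))*(-1193) = (-1 + 25*(-16))*(-1193) = (-1 - 400)*(-1193) = -401*(-1193) = 478393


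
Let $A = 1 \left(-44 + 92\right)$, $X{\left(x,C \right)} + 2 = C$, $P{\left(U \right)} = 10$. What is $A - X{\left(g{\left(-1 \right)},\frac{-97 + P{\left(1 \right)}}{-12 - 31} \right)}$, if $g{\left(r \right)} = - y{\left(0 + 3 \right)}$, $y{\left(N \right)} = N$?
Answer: $\frac{2063}{43} \approx 47.977$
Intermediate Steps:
$g{\left(r \right)} = -3$ ($g{\left(r \right)} = - (0 + 3) = \left(-1\right) 3 = -3$)
$X{\left(x,C \right)} = -2 + C$
$A = 48$ ($A = 1 \cdot 48 = 48$)
$A - X{\left(g{\left(-1 \right)},\frac{-97 + P{\left(1 \right)}}{-12 - 31} \right)} = 48 - \left(-2 + \frac{-97 + 10}{-12 - 31}\right) = 48 - \left(-2 - \frac{87}{-43}\right) = 48 - \left(-2 - - \frac{87}{43}\right) = 48 - \left(-2 + \frac{87}{43}\right) = 48 - \frac{1}{43} = \frac{2063}{43}$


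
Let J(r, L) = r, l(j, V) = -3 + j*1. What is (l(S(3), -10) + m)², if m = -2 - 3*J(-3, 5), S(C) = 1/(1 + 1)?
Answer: 81/4 ≈ 20.250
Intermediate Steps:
S(C) = ½ (S(C) = 1/2 = ½)
l(j, V) = -3 + j
m = 7 (m = -2 - 3*(-3) = -2 + 9 = 7)
(l(S(3), -10) + m)² = ((-3 + ½) + 7)² = (-5/2 + 7)² = (9/2)² = 81/4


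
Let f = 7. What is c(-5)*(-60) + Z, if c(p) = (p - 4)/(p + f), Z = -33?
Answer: 237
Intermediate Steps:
c(p) = (-4 + p)/(7 + p) (c(p) = (p - 4)/(p + 7) = (-4 + p)/(7 + p))
c(-5)*(-60) + Z = ((-4 - 5)/(7 - 5))*(-60) - 33 = (-9/2)*(-60) - 33 = ((½)*(-9))*(-60) - 33 = -9/2*(-60) - 33 = 270 - 33 = 237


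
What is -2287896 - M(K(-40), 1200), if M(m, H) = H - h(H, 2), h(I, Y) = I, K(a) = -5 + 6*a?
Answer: -2287896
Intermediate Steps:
M(m, H) = 0 (M(m, H) = H - H = 0)
-2287896 - M(K(-40), 1200) = -2287896 - 1*0 = -2287896 + 0 = -2287896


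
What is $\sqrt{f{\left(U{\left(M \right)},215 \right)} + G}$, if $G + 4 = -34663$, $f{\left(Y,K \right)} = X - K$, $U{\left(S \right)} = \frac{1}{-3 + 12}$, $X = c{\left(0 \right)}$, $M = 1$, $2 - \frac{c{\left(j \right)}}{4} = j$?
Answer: $i \sqrt{34874} \approx 186.75 i$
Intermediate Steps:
$c{\left(j \right)} = 8 - 4 j$
$X = 8$ ($X = 8 - 0 = 8 + 0 = 8$)
$U{\left(S \right)} = \frac{1}{9}$
$f{\left(Y,K \right)} = 8 - K$
$G = -34667$ ($G = -4 - 34663 = -34667$)
$\sqrt{f{\left(U{\left(M \right)},215 \right)} + G} = \sqrt{\left(8 - 215\right) - 34667} = \sqrt{-207 - 34667} = \sqrt{-34874} = i \sqrt{34874}$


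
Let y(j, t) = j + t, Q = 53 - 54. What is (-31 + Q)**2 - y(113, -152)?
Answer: 1063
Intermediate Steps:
Q = -1
(-31 + Q)**2 - y(113, -152) = (-31 - 1)**2 - (113 - 152) = (-32)**2 - 1*(-39) = 1024 + 39 = 1063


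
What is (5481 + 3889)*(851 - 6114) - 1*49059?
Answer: -49363369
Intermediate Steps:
(5481 + 3889)*(851 - 6114) - 1*49059 = 9370*(-5263) - 49059 = -49314310 - 49059 = -49363369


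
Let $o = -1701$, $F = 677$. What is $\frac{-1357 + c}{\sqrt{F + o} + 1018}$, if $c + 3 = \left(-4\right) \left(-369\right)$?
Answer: $\frac{29522}{259337} - \frac{928 i}{259337} \approx 0.11384 - 0.0035784 i$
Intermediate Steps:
$c = 1473$ ($c = -3 - -1476 = -3 + 1476 = 1473$)
$\frac{-1357 + c}{\sqrt{F + o} + 1018} = \frac{-1357 + 1473}{\sqrt{677 - 1701} + 1018} = \frac{116}{\sqrt{-1024} + 1018} = \frac{116}{32 i + 1018} = \frac{116}{1018 + 32 i} = 116 \frac{1018 - 32 i}{1037348} = \frac{29 \left(1018 - 32 i\right)}{259337}$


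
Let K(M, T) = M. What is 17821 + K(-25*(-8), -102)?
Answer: 18021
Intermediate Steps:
17821 + K(-25*(-8), -102) = 17821 - 25*(-8) = 17821 + 200 = 18021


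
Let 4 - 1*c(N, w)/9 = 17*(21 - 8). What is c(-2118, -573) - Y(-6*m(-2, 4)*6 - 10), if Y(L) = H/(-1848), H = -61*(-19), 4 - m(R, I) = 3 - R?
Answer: -3607985/1848 ≈ -1952.4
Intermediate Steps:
m(R, I) = 1 + R (m(R, I) = 4 - (3 - R) = 4 + (-3 + R) = 1 + R)
c(N, w) = -1953 (c(N, w) = 36 - 153*(21 - 8) = 36 - 153*13 = 36 - 9*221 = 36 - 1989 = -1953)
H = 1159
Y(L) = -1159/1848 (Y(L) = 1159/(-1848) = 1159*(-1/1848) = -1159/1848)
c(-2118, -573) - Y(-6*m(-2, 4)*6 - 10) = -1953 - 1*(-1159/1848) = -1953 + 1159/1848 = -3607985/1848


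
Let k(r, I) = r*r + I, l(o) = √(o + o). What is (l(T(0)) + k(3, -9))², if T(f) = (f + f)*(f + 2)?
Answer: 0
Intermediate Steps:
T(f) = 2*f*(2 + f) (T(f) = (2*f)*(2 + f) = 2*f*(2 + f))
l(o) = √2*√o (l(o) = √(2*o) = √2*√o)
k(r, I) = I + r² (k(r, I) = r² + I = I + r²)
(l(T(0)) + k(3, -9))² = (√2*√(2*0*(2 + 0)) + (-9 + 3²))² = (√2*√(2*0*2) + (-9 + 9))² = (√2*√0 + 0)² = (√2*0 + 0)² = (0 + 0)² = 0² = 0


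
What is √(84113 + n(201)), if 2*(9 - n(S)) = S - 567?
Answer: √84305 ≈ 290.35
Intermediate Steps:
n(S) = 585/2 - S/2 (n(S) = 9 - (S - 567)/2 = 9 - (-567 + S)/2 = 9 + (567/2 - S/2) = 585/2 - S/2)
√(84113 + n(201)) = √(84113 + (585/2 - ½*201)) = √(84113 + (585/2 - 201/2)) = √(84113 + 192) = √84305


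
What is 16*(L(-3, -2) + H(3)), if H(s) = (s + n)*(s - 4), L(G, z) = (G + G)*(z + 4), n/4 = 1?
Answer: -304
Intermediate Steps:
n = 4 (n = 4*1 = 4)
L(G, z) = 2*G*(4 + z) (L(G, z) = (2*G)*(4 + z) = 2*G*(4 + z))
H(s) = (-4 + s)*(4 + s) (H(s) = (s + 4)*(s - 4) = (4 + s)*(-4 + s) = (-4 + s)*(4 + s))
16*(L(-3, -2) + H(3)) = 16*(2*(-3)*(4 - 2) + (-16 + 3²)) = 16*(2*(-3)*2 + (-16 + 9)) = 16*(-12 - 7) = 16*(-19) = -304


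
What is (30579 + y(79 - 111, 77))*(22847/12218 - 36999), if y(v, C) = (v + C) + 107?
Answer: -13891362663485/12218 ≈ -1.1370e+9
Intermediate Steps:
y(v, C) = 107 + C + v (y(v, C) = (C + v) + 107 = 107 + C + v)
(30579 + y(79 - 111, 77))*(22847/12218 - 36999) = (30579 + (107 + 77 + (79 - 111)))*(22847/12218 - 36999) = (30579 + (107 + 77 - 32))*(22847*(1/12218) - 36999) = (30579 + 152)*(22847/12218 - 36999) = 30731*(-452030935/12218) = -13891362663485/12218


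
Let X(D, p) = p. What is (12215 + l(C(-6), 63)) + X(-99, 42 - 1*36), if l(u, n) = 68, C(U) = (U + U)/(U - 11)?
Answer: 12289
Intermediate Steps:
C(U) = 2*U/(-11 + U) (C(U) = (2*U)/(-11 + U) = 2*U/(-11 + U))
(12215 + l(C(-6), 63)) + X(-99, 42 - 1*36) = (12215 + 68) + (42 - 1*36) = 12283 + (42 - 36) = 12283 + 6 = 12289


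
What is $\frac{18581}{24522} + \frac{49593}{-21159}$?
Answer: $- \frac{91440463}{57651222} \approx -1.5861$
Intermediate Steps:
$\frac{18581}{24522} + \frac{49593}{-21159} = 18581 \cdot \frac{1}{24522} + 49593 \left(- \frac{1}{21159}\right) = \frac{18581}{24522} - \frac{16531}{7053} = - \frac{91440463}{57651222}$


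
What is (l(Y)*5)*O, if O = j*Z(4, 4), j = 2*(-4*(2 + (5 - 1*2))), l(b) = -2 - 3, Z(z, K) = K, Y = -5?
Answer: 4000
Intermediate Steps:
l(b) = -5
j = -40 (j = 2*(-4*(2 + (5 - 2))) = 2*(-4*(2 + 3)) = 2*(-4*5) = 2*(-20) = -40)
O = -160 (O = -40*4 = -160)
(l(Y)*5)*O = -5*5*(-160) = -25*(-160) = 4000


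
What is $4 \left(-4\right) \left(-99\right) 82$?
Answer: $129888$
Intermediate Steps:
$4 \left(-4\right) \left(-99\right) 82 = \left(-16\right) \left(-99\right) 82 = 1584 \cdot 82 = 129888$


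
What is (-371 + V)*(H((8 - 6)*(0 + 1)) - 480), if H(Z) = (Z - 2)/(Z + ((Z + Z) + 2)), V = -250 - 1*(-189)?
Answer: 207360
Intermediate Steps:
V = -61 (V = -250 + 189 = -61)
H(Z) = (-2 + Z)/(2 + 3*Z) (H(Z) = (-2 + Z)/(Z + (2*Z + 2)) = (-2 + Z)/(Z + (2 + 2*Z)) = (-2 + Z)/(2 + 3*Z))
(-371 + V)*(H((8 - 6)*(0 + 1)) - 480) = (-371 - 61)*((-2 + (8 - 6)*(0 + 1))/(2 + 3*((8 - 6)*(0 + 1))) - 480) = -432*((-2 + 2*1)/(2 + 3*(2*1)) - 480) = -432*((-2 + 2)/(2 + 3*2) - 480) = -432*(0/(2 + 6) - 480) = -432*(0/8 - 480) = -432*((1/8)*0 - 480) = -432*(0 - 480) = -432*(-480) = 207360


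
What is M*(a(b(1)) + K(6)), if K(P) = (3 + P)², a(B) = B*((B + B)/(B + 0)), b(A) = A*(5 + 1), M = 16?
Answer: 1488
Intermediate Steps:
b(A) = 6*A (b(A) = A*6 = 6*A)
a(B) = 2*B (a(B) = B*((2*B)/B) = B*2 = 2*B)
M*(a(b(1)) + K(6)) = 16*(2*(6*1) + (3 + 6)²) = 16*(2*6 + 9²) = 16*(12 + 81) = 16*93 = 1488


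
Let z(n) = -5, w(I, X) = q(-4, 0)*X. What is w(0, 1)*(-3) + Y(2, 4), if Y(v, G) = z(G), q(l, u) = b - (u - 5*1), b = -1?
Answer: -17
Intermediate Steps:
q(l, u) = 4 - u (q(l, u) = -1 - (u - 5*1) = -1 - (u - 5) = -1 - (-5 + u) = -1 + (5 - u) = 4 - u)
w(I, X) = 4*X (w(I, X) = (4 - 1*0)*X = (4 + 0)*X = 4*X)
Y(v, G) = -5
w(0, 1)*(-3) + Y(2, 4) = (4*1)*(-3) - 5 = 4*(-3) - 5 = -12 - 5 = -17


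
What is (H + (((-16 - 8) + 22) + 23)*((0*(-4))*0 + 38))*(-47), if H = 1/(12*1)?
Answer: -450119/12 ≈ -37510.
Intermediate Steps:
H = 1/12 ≈ 0.083333
(H + (((-16 - 8) + 22) + 23)*((0*(-4))*0 + 38))*(-47) = (1/12 + (((-16 - 8) + 22) + 23)*((0*(-4))*0 + 38))*(-47) = (1/12 + ((-24 + 22) + 23)*(0*0 + 38))*(-47) = (1/12 + (-2 + 23)*(0 + 38))*(-47) = (1/12 + 21*38)*(-47) = (1/12 + 798)*(-47) = (9577/12)*(-47) = -450119/12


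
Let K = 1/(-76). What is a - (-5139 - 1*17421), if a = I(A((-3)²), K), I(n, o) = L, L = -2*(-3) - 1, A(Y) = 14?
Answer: 22565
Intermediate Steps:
L = 5 (L = 6 - 1 = 5)
K = -1/76 ≈ -0.013158
I(n, o) = 5
a = 5
a - (-5139 - 1*17421) = 5 - (-5139 - 1*17421) = 5 - (-5139 - 17421) = 5 - 1*(-22560) = 5 + 22560 = 22565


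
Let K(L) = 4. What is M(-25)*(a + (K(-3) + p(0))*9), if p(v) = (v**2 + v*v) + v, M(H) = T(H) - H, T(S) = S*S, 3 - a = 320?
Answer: -182650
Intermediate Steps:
a = -317 (a = 3 - 1*320 = 3 - 320 = -317)
T(S) = S**2
M(H) = H**2 - H
p(v) = v + 2*v**2 (p(v) = (v**2 + v**2) + v = 2*v**2 + v = v + 2*v**2)
M(-25)*(a + (K(-3) + p(0))*9) = (-25*(-1 - 25))*(-317 + (4 + 0*(1 + 2*0))*9) = (-25*(-26))*(-317 + (4 + 0*(1 + 0))*9) = 650*(-317 + (4 + 0*1)*9) = 650*(-317 + (4 + 0)*9) = 650*(-317 + 4*9) = 650*(-317 + 36) = 650*(-281) = -182650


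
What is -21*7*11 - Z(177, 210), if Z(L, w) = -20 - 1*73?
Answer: -1524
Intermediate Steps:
Z(L, w) = -93 (Z(L, w) = -20 - 73 = -93)
-21*7*11 - Z(177, 210) = -21*7*11 - 1*(-93) = -147*11 + 93 = -1617 + 93 = -1524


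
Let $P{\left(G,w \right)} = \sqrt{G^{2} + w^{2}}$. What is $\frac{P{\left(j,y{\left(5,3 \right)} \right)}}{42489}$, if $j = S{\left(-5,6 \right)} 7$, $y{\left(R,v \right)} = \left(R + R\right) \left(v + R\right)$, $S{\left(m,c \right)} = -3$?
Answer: $\frac{\sqrt{6841}}{42489} \approx 0.0019466$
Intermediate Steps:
$y{\left(R,v \right)} = 2 R \left(R + v\right)$
$j = -21$ ($j = \left(-3\right) 7 = -21$)
$\frac{P{\left(j,y{\left(5,3 \right)} \right)}}{42489} = \frac{\sqrt{\left(-21\right)^{2} + \left(2 \cdot 5 \left(5 + 3\right)\right)^{2}}}{42489} = \sqrt{441 + \left(2 \cdot 5 \cdot 8\right)^{2}} \cdot \frac{1}{42489} = \sqrt{441 + 80^{2}} \cdot \frac{1}{42489} = \sqrt{441 + 6400} \cdot \frac{1}{42489} = \sqrt{6841} \cdot \frac{1}{42489} = \frac{\sqrt{6841}}{42489}$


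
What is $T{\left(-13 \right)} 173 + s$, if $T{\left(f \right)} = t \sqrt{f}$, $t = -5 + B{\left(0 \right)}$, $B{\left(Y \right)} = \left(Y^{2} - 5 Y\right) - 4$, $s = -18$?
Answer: $-18 - 1557 i \sqrt{13} \approx -18.0 - 5613.8 i$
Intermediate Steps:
$B{\left(Y \right)} = -4 + Y^{2} - 5 Y$
$t = -9$ ($t = -5 - \left(4 - 0^{2}\right) = -5 + \left(-4 + 0 + 0\right) = -5 - 4 = -9$)
$T{\left(f \right)} = - 9 \sqrt{f}$
$T{\left(-13 \right)} 173 + s = - 9 \sqrt{-13} \cdot 173 - 18 = - 9 i \sqrt{13} \cdot 173 - 18 = - 1557 i \sqrt{13} - 18 = -18 - 1557 i \sqrt{13}$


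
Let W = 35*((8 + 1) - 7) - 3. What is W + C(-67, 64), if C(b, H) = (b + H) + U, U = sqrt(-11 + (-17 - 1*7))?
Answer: 64 + I*sqrt(35) ≈ 64.0 + 5.9161*I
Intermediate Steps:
U = I*sqrt(35) (U = sqrt(-11 + (-17 - 7)) = sqrt(-11 - 24) = sqrt(-35) = I*sqrt(35) ≈ 5.9161*I)
C(b, H) = H + b + I*sqrt(35) (C(b, H) = (b + H) + I*sqrt(35) = (H + b) + I*sqrt(35) = H + b + I*sqrt(35))
W = 67 (W = 35*(9 - 7) - 3 = 35*2 - 3 = 70 - 3 = 67)
W + C(-67, 64) = 67 + (64 - 67 + I*sqrt(35)) = 67 + (-3 + I*sqrt(35)) = 64 + I*sqrt(35)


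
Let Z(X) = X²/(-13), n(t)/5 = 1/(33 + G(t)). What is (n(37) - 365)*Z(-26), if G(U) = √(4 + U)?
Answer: 4970615/262 + 65*√41/262 ≈ 18973.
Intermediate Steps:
n(t) = 5/(33 + √(4 + t))
Z(X) = -X²/13 (Z(X) = X²*(-1/13) = -X²/13)
(n(37) - 365)*Z(-26) = (5/(33 + √(4 + 37)) - 365)*(-1/13*(-26)²) = (5/(33 + √41) - 365)*(-1/13*676) = (-365 + 5/(33 + √41))*(-52) = 18980 - 260/(33 + √41)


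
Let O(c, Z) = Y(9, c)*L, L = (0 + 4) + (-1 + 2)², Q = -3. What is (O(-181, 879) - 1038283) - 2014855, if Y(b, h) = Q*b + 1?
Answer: -3053268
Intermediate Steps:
Y(b, h) = 1 - 3*b (Y(b, h) = -3*b + 1 = 1 - 3*b)
L = 5 (L = 4 + 1² = 4 + 1 = 5)
O(c, Z) = -130 (O(c, Z) = (1 - 3*9)*5 = (1 - 27)*5 = -26*5 = -130)
(O(-181, 879) - 1038283) - 2014855 = (-130 - 1038283) - 2014855 = -1038413 - 2014855 = -3053268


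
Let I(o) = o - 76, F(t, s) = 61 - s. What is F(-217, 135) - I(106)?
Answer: -104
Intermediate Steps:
I(o) = -76 + o
F(-217, 135) - I(106) = (61 - 1*135) - (-76 + 106) = (61 - 135) - 1*30 = -74 - 30 = -104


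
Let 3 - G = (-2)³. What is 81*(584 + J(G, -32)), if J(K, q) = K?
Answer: 48195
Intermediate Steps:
G = 11 (G = 3 - 1*(-2)³ = 3 - 1*(-8) = 3 + 8 = 11)
81*(584 + J(G, -32)) = 81*(584 + 11) = 81*595 = 48195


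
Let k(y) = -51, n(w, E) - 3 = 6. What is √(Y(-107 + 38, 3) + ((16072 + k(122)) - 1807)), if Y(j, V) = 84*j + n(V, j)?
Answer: 53*√3 ≈ 91.799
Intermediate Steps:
n(w, E) = 9 (n(w, E) = 3 + 6 = 9)
Y(j, V) = 9 + 84*j (Y(j, V) = 84*j + 9 = 9 + 84*j)
√(Y(-107 + 38, 3) + ((16072 + k(122)) - 1807)) = √((9 + 84*(-107 + 38)) + ((16072 - 51) - 1807)) = √((9 + 84*(-69)) + (16021 - 1807)) = √((9 - 5796) + 14214) = √(-5787 + 14214) = √8427 = 53*√3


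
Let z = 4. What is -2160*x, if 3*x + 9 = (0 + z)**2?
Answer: -5040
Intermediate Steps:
x = 7/3 (x = -3 + (0 + 4)**2/3 = -3 + (1/3)*4**2 = -3 + (1/3)*16 = -3 + 16/3 = 7/3 ≈ 2.3333)
-2160*x = -2160*7/3 = -270*56/3 = -5040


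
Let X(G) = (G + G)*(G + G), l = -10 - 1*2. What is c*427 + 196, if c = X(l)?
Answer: 246148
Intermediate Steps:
l = -12 (l = -10 - 2 = -12)
X(G) = 4*G² (X(G) = (2*G)*(2*G) = 4*G²)
c = 576 (c = 4*(-12)² = 4*144 = 576)
c*427 + 196 = 576*427 + 196 = 245952 + 196 = 246148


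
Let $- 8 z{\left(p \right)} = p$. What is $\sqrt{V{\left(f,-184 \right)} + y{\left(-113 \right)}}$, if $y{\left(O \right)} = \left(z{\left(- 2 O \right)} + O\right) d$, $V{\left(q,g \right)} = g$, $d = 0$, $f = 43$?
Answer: $2 i \sqrt{46} \approx 13.565 i$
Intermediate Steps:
$z{\left(p \right)} = - \frac{p}{8}$
$y{\left(O \right)} = 0$ ($y{\left(O \right)} = \left(- \frac{\left(-2\right) O}{8} + O\right) 0 = \left(\frac{O}{4} + O\right) 0 = \frac{5 O}{4} \cdot 0 = 0$)
$\sqrt{V{\left(f,-184 \right)} + y{\left(-113 \right)}} = \sqrt{-184 + 0} = \sqrt{-184} = 2 i \sqrt{46}$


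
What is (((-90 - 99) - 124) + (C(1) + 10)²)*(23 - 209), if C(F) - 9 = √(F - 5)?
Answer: -8184 - 14136*I ≈ -8184.0 - 14136.0*I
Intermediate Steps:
C(F) = 9 + √(-5 + F) (C(F) = 9 + √(F - 5) = 9 + √(-5 + F))
(((-90 - 99) - 124) + (C(1) + 10)²)*(23 - 209) = (((-90 - 99) - 124) + ((9 + √(-5 + 1)) + 10)²)*(23 - 209) = ((-189 - 124) + ((9 + √(-4)) + 10)²)*(-186) = (-313 + ((9 + 2*I) + 10)²)*(-186) = (-313 + (19 + 2*I)²)*(-186) = 58218 - 186*(19 + 2*I)²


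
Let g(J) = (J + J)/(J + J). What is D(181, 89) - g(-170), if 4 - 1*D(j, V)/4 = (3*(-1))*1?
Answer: 27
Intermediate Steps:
D(j, V) = 28 (D(j, V) = 16 - 4*3*(-1) = 16 - (-12) = 16 - 4*(-3) = 16 + 12 = 28)
g(J) = 1 (g(J) = (2*J)/((2*J)) = (2*J)*(1/(2*J)) = 1)
D(181, 89) - g(-170) = 28 - 1*1 = 28 - 1 = 27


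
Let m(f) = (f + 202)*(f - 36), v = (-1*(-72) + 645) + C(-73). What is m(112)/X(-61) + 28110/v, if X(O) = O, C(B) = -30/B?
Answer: -374869238/1064877 ≈ -352.03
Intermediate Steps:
v = 52371/73 (v = (-1*(-72) + 645) - 30/(-73) = (72 + 645) - 30*(-1/73) = 717 + 30/73 = 52371/73 ≈ 717.41)
m(f) = (-36 + f)*(202 + f) (m(f) = (202 + f)*(-36 + f) = (-36 + f)*(202 + f))
m(112)/X(-61) + 28110/v = (-7272 + 112² + 166*112)/(-61) + 28110/(52371/73) = (-7272 + 12544 + 18592)*(-1/61) + 28110*(73/52371) = 23864*(-1/61) + 684010/17457 = -23864/61 + 684010/17457 = -374869238/1064877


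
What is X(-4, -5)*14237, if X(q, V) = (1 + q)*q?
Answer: 170844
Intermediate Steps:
X(q, V) = q*(1 + q)
X(-4, -5)*14237 = -4*(1 - 4)*14237 = -4*(-3)*14237 = 12*14237 = 170844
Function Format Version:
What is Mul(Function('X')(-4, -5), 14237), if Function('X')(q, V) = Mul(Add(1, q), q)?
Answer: 170844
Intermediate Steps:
Function('X')(q, V) = Mul(q, Add(1, q))
Mul(Function('X')(-4, -5), 14237) = Mul(Mul(-4, Add(1, -4)), 14237) = Mul(Mul(-4, -3), 14237) = Mul(12, 14237) = 170844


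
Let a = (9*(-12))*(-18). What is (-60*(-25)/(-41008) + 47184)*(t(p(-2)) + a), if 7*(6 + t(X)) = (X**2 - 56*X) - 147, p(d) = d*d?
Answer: 580959721593/6524 ≈ 8.9050e+7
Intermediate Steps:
p(d) = d**2
a = 1944 (a = -108*(-18) = 1944)
t(X) = -27 - 8*X + X**2/7 (t(X) = -6 + ((X**2 - 56*X) - 147)/7 = -6 + (-147 + X**2 - 56*X)/7 = -6 + (-21 - 8*X + X**2/7) = -27 - 8*X + X**2/7)
(-60*(-25)/(-41008) + 47184)*(t(p(-2)) + a) = (-60*(-25)/(-41008) + 47184)*((-27 - 8*(-2)**2 + ((-2)**2)**2/7) + 1944) = (1500*(-1/41008) + 47184)*((-27 - 8*4 + (1/7)*4**2) + 1944) = (-375/10252 + 47184)*((-27 - 32 + (1/7)*16) + 1944) = 483729993*((-27 - 32 + 16/7) + 1944)/10252 = 483729993*(-397/7 + 1944)/10252 = (483729993/10252)*(13211/7) = 580959721593/6524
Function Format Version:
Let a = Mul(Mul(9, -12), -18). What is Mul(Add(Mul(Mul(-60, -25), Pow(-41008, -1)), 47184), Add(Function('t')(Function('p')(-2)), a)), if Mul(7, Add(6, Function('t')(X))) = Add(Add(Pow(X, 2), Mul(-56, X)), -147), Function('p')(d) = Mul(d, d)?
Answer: Rational(580959721593, 6524) ≈ 8.9050e+7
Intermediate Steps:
Function('p')(d) = Pow(d, 2)
a = 1944 (a = Mul(-108, -18) = 1944)
Function('t')(X) = Add(-27, Mul(-8, X), Mul(Rational(1, 7), Pow(X, 2))) (Function('t')(X) = Add(-6, Mul(Rational(1, 7), Add(Add(Pow(X, 2), Mul(-56, X)), -147))) = Add(-6, Mul(Rational(1, 7), Add(-147, Pow(X, 2), Mul(-56, X)))) = Add(-6, Add(-21, Mul(-8, X), Mul(Rational(1, 7), Pow(X, 2)))) = Add(-27, Mul(-8, X), Mul(Rational(1, 7), Pow(X, 2))))
Mul(Add(Mul(Mul(-60, -25), Pow(-41008, -1)), 47184), Add(Function('t')(Function('p')(-2)), a)) = Mul(Add(Mul(Mul(-60, -25), Pow(-41008, -1)), 47184), Add(Add(-27, Mul(-8, Pow(-2, 2)), Mul(Rational(1, 7), Pow(Pow(-2, 2), 2))), 1944)) = Mul(Add(Mul(1500, Rational(-1, 41008)), 47184), Add(Add(-27, Mul(-8, 4), Mul(Rational(1, 7), Pow(4, 2))), 1944)) = Mul(Add(Rational(-375, 10252), 47184), Add(Add(-27, -32, Mul(Rational(1, 7), 16)), 1944)) = Mul(Rational(483729993, 10252), Add(Add(-27, -32, Rational(16, 7)), 1944)) = Mul(Rational(483729993, 10252), Add(Rational(-397, 7), 1944)) = Mul(Rational(483729993, 10252), Rational(13211, 7)) = Rational(580959721593, 6524)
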